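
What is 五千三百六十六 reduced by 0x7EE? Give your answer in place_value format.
Convert 五千三百六十六 (Chinese numeral) → 5×1000 + 3×100 + 6×10 + 6 = 5366 (decimal)
Convert 0x7EE (hexadecimal) → 7×256 + 14×16 + 14 = 2030 (decimal)
Compute 5366 - 2030 = 3336
Convert 3336 (decimal) → 3336 = 3×1000 + 3×100 + 3×10 + 6 → 3 thousands, 3 hundreds, 3 tens, 6 ones (place-value notation)
3 thousands, 3 hundreds, 3 tens, 6 ones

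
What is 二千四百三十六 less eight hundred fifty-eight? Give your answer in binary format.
Convert 二千四百三十六 (Chinese numeral) → 2×1000 + 4×100 + 3×10 + 6 = 2436 (decimal)
Convert eight hundred fifty-eight (English words) → 8×100 + 58 = 858 (decimal)
Compute 2436 - 858 = 1578
Convert 1578 (decimal) → 1578 = 1024 + 512 + 32 + 8 + 2 → 0b11000101010 (binary)
0b11000101010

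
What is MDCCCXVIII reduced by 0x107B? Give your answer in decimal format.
Convert MDCCCXVIII (Roman numeral) → 1000 + 500 + 100 + 100 + 100 + 10 + 5 + 1 + 1 + 1 = 1818 (decimal)
Convert 0x107B (hexadecimal) → 1×4096 + 7×16 + 11 = 4219 (decimal)
Compute 1818 - 4219 = -2401
-2401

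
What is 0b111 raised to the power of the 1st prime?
Convert 0b111 (binary) → 4 + 2 + 1 = 7 (decimal)
Convert the 1st prime (prime index) → 2 (decimal)
Compute 7 ^ 2 = 49
49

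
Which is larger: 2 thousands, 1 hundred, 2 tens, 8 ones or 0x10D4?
Convert 2 thousands, 1 hundred, 2 tens, 8 ones (place-value notation) → 2×1000 + 1×100 + 2×10 + 8 = 2128 (decimal)
Convert 0x10D4 (hexadecimal) → 1×4096 + 13×16 + 4 = 4308 (decimal)
Compare 2128 vs 4308: larger = 4308
4308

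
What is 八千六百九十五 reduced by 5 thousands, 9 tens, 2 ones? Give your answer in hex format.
Convert 八千六百九十五 (Chinese numeral) → 8×1000 + 6×100 + 9×10 + 5 = 8695 (decimal)
Convert 5 thousands, 9 tens, 2 ones (place-value notation) → 5×1000 + 9×10 + 2 = 5092 (decimal)
Compute 8695 - 5092 = 3603
Convert 3603 (decimal) → 3603 = 14×256 + 1×16 + 3 → 0xE13 (hexadecimal)
0xE13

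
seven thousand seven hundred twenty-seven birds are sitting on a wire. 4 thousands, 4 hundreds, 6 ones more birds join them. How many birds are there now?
Convert seven thousand seven hundred twenty-seven (English words) → 7×1000 + 7×100 + 27 = 7727 (decimal)
Convert 4 thousands, 4 hundreds, 6 ones (place-value notation) → 4×1000 + 4×100 + 6 = 4406 (decimal)
Compute 7727 + 4406 = 12133
12133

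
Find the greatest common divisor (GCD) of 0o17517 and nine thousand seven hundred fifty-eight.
Convert 0o17517 (octal) → 1×4096 + 7×512 + 5×64 + 1×8 + 7 = 8015 (decimal)
Convert nine thousand seven hundred fifty-eight (English words) → 9×1000 + 7×100 + 58 = 9758 (decimal)
Compute gcd(8015, 9758) = 7
7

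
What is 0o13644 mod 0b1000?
Convert 0o13644 (octal) → 1×4096 + 3×512 + 6×64 + 4×8 + 4 = 6052 (decimal)
Convert 0b1000 (binary) → 8 (decimal)
Compute 6052 mod 8 = 4
4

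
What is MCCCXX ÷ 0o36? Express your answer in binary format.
Convert MCCCXX (Roman numeral) → 1000 + 100 + 100 + 100 + 10 + 10 = 1320 (decimal)
Convert 0o36 (octal) → 3×8 + 6 = 30 (decimal)
Compute 1320 ÷ 30 = 44
Convert 44 (decimal) → 44 = 32 + 8 + 4 → 0b101100 (binary)
0b101100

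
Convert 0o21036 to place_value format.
Convert 0o21036 (octal) → 2×4096 + 1×512 + 3×8 + 6 = 8734 (decimal)
Convert 8734 (decimal) → 8734 = 8×1000 + 7×100 + 3×10 + 4 → 8 thousands, 7 hundreds, 3 tens, 4 ones (place-value notation)
8 thousands, 7 hundreds, 3 tens, 4 ones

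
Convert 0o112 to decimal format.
Convert 0o112 (octal) → 1×64 + 1×8 + 2 = 74 (decimal)
74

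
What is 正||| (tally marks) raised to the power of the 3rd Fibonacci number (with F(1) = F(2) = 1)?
Convert 正||| (tally marks) → 5 + 3 = 8 (decimal)
Convert the 3rd Fibonacci number (with F(1) = F(2) = 1) (Fibonacci index) → 1, 1, 2 → 2 (decimal)
Compute 8 ^ 2 = 64
64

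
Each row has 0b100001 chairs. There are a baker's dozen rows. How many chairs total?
Convert 0b100001 (binary) → 32 + 1 = 33 (decimal)
Convert a baker's dozen (colloquial) → 13 (decimal)
Compute 33 × 13 = 429
429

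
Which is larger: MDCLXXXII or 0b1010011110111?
Convert MDCLXXXII (Roman numeral) → 1000 + 500 + 100 + 50 + 10 + 10 + 10 + 1 + 1 = 1682 (decimal)
Convert 0b1010011110111 (binary) → 4096 + 1024 + 128 + 64 + 32 + 16 + 4 + 2 + 1 = 5367 (decimal)
Compare 1682 vs 5367: larger = 5367
5367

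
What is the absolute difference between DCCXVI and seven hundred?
Convert DCCXVI (Roman numeral) → 500 + 100 + 100 + 10 + 5 + 1 = 716 (decimal)
Convert seven hundred (English words) → 7×100 = 700 (decimal)
Compute |716 - 700| = 16
16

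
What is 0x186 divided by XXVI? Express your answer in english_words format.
Convert 0x186 (hexadecimal) → 1×256 + 8×16 + 6 = 390 (decimal)
Convert XXVI (Roman numeral) → 10 + 10 + 5 + 1 = 26 (decimal)
Compute 390 ÷ 26 = 15
Convert 15 (decimal) → fifteen (English words)
fifteen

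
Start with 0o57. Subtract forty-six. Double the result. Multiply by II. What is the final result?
Convert 0o57 (octal) → 5×8 + 7 = 47 (decimal)
Start: 47
Convert forty-six (English words) → 46 (decimal)
47 - 46 = 1
1 × 2 = 2
Convert II (Roman numeral) → 1 + 1 = 2 (decimal)
2 × 2 = 4
4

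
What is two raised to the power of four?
Convert two (English words) → 2 (decimal)
Convert four (English words) → 4 (decimal)
Compute 2 ^ 4 = 16
16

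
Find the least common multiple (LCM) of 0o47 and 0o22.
Convert 0o47 (octal) → 4×8 + 7 = 39 (decimal)
Convert 0o22 (octal) → 2×8 + 2 = 18 (decimal)
Compute lcm(39, 18) = 234
234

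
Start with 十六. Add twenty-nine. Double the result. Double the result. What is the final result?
Convert 十六 (Chinese numeral) → 1×10 + 6 = 16 (decimal)
Start: 16
Convert twenty-nine (English words) → 29 (decimal)
16 + 29 = 45
45 × 2 = 90
90 × 2 = 180
180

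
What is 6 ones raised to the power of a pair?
Convert 6 ones (place-value notation) → 6 (decimal)
Convert a pair (colloquial) → 2 (decimal)
Compute 6 ^ 2 = 36
36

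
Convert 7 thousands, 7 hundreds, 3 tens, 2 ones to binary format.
Convert 7 thousands, 7 hundreds, 3 tens, 2 ones (place-value notation) → 7×1000 + 7×100 + 3×10 + 2 = 7732 (decimal)
Convert 7732 (decimal) → 7732 = 4096 + 2048 + 1024 + 512 + 32 + 16 + 4 → 0b1111000110100 (binary)
0b1111000110100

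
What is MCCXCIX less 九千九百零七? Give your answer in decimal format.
Convert MCCXCIX (Roman numeral) → 1000 + 100 + 100 + 90 + 9 = 1299 (decimal)
Convert 九千九百零七 (Chinese numeral) → 9×1000 + 9×100 + 7 = 9907 (decimal)
Compute 1299 - 9907 = -8608
-8608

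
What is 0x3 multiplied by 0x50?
Convert 0x3 (hexadecimal) → 3 (decimal)
Convert 0x50 (hexadecimal) → 5×16 = 80 (decimal)
Compute 3 × 80 = 240
240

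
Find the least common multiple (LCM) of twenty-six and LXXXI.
Convert twenty-six (English words) → 26 (decimal)
Convert LXXXI (Roman numeral) → 50 + 10 + 10 + 10 + 1 = 81 (decimal)
Compute lcm(26, 81) = 2106
2106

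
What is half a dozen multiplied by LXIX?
Convert half a dozen (colloquial) → 6 (decimal)
Convert LXIX (Roman numeral) → 50 + 10 + 9 = 69 (decimal)
Compute 6 × 69 = 414
414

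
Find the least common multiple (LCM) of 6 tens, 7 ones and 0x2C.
Convert 6 tens, 7 ones (place-value notation) → 6×10 + 7 = 67 (decimal)
Convert 0x2C (hexadecimal) → 2×16 + 12 = 44 (decimal)
Compute lcm(67, 44) = 2948
2948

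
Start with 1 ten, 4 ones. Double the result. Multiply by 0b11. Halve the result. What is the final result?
Convert 1 ten, 4 ones (place-value notation) → 1×10 + 4 = 14 (decimal)
Start: 14
14 × 2 = 28
Convert 0b11 (binary) → 2 + 1 = 3 (decimal)
28 × 3 = 84
84 ÷ 2 = 42
42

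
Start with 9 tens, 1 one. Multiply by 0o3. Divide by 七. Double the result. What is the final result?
Convert 9 tens, 1 one (place-value notation) → 9×10 + 1 = 91 (decimal)
Start: 91
Convert 0o3 (octal) → 3 (decimal)
91 × 3 = 273
Convert 七 (Chinese numeral) → 7 (decimal)
273 ÷ 7 = 39
39 × 2 = 78
78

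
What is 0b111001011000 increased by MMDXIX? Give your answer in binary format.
Convert 0b111001011000 (binary) → 2048 + 1024 + 512 + 64 + 16 + 8 = 3672 (decimal)
Convert MMDXIX (Roman numeral) → 1000 + 1000 + 500 + 10 + 9 = 2519 (decimal)
Compute 3672 + 2519 = 6191
Convert 6191 (decimal) → 6191 = 4096 + 2048 + 32 + 8 + 4 + 2 + 1 → 0b1100000101111 (binary)
0b1100000101111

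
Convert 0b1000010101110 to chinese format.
Convert 0b1000010101110 (binary) → 4096 + 128 + 32 + 8 + 4 + 2 = 4270 (decimal)
Convert 4270 (decimal) → 4270 = 4×1000 + 2×100 + 7×10 → 四千二百七十 (Chinese numeral)
四千二百七十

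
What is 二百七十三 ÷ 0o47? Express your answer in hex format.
Convert 二百七十三 (Chinese numeral) → 2×100 + 7×10 + 3 = 273 (decimal)
Convert 0o47 (octal) → 4×8 + 7 = 39 (decimal)
Compute 273 ÷ 39 = 7
Convert 7 (decimal) → 0x7 (hexadecimal)
0x7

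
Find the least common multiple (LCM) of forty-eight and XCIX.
Convert forty-eight (English words) → 48 (decimal)
Convert XCIX (Roman numeral) → 90 + 9 = 99 (decimal)
Compute lcm(48, 99) = 1584
1584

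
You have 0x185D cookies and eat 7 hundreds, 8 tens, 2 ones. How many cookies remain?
Convert 0x185D (hexadecimal) → 1×4096 + 8×256 + 5×16 + 13 = 6237 (decimal)
Convert 7 hundreds, 8 tens, 2 ones (place-value notation) → 7×100 + 8×10 + 2 = 782 (decimal)
Compute 6237 - 782 = 5455
5455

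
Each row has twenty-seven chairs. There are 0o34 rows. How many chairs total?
Convert twenty-seven (English words) → 27 (decimal)
Convert 0o34 (octal) → 3×8 + 4 = 28 (decimal)
Compute 27 × 28 = 756
756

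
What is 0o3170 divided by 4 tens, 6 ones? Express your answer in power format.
Convert 0o3170 (octal) → 3×512 + 1×64 + 7×8 = 1656 (decimal)
Convert 4 tens, 6 ones (place-value notation) → 4×10 + 6 = 46 (decimal)
Compute 1656 ÷ 46 = 36
Convert 36 (decimal) → 6^2 (power)
6^2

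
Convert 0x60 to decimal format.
Convert 0x60 (hexadecimal) → 6×16 = 96 (decimal)
96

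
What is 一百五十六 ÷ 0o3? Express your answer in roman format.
Convert 一百五十六 (Chinese numeral) → 1×100 + 5×10 + 6 = 156 (decimal)
Convert 0o3 (octal) → 3 (decimal)
Compute 156 ÷ 3 = 52
Convert 52 (decimal) → 52 = 50 + 1 + 1 → LII (Roman numeral)
LII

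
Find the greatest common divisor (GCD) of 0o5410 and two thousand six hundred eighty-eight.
Convert 0o5410 (octal) → 5×512 + 4×64 + 1×8 = 2824 (decimal)
Convert two thousand six hundred eighty-eight (English words) → 2×1000 + 6×100 + 88 = 2688 (decimal)
Compute gcd(2824, 2688) = 8
8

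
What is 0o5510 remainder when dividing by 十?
Convert 0o5510 (octal) → 5×512 + 5×64 + 1×8 = 2888 (decimal)
Convert 十 (Chinese numeral) → 1×10 = 10 (decimal)
Compute 2888 mod 10 = 8
8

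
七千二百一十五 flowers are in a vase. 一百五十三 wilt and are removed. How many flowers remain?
Convert 七千二百一十五 (Chinese numeral) → 7×1000 + 2×100 + 1×10 + 5 = 7215 (decimal)
Convert 一百五十三 (Chinese numeral) → 1×100 + 5×10 + 3 = 153 (decimal)
Compute 7215 - 153 = 7062
7062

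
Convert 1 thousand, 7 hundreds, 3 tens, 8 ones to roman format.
Convert 1 thousand, 7 hundreds, 3 tens, 8 ones (place-value notation) → 1×1000 + 7×100 + 3×10 + 8 = 1738 (decimal)
Convert 1738 (decimal) → 1738 = 1000 + 500 + 100 + 100 + 10 + 10 + 10 + 5 + 1 + 1 + 1 → MDCCXXXVIII (Roman numeral)
MDCCXXXVIII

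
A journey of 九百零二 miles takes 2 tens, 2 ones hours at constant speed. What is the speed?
Convert 九百零二 (Chinese numeral) → 9×100 + 2 = 902 (decimal)
Convert 2 tens, 2 ones (place-value notation) → 2×10 + 2 = 22 (decimal)
Compute 902 ÷ 22 = 41
41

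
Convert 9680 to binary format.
Convert 9680 (decimal) → 9680 = 8192 + 1024 + 256 + 128 + 64 + 16 → 0b10010111010000 (binary)
0b10010111010000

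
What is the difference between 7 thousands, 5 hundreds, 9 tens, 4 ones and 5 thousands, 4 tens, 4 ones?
Convert 7 thousands, 5 hundreds, 9 tens, 4 ones (place-value notation) → 7×1000 + 5×100 + 9×10 + 4 = 7594 (decimal)
Convert 5 thousands, 4 tens, 4 ones (place-value notation) → 5×1000 + 4×10 + 4 = 5044 (decimal)
Difference: |7594 - 5044| = 2550
2550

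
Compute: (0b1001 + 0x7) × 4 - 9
Convert 0b1001 (binary) → 8 + 1 = 9 (decimal)
Convert 0x7 (hexadecimal) → 7 (decimal)
Expression in decimal: (9 + 7) × 4 - 9
Parentheses first: 9 + 7 = 16
Multiply: 16 × 4 = 64
Subtract: 64 - 9 = 55
55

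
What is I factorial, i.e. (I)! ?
Convert I (Roman numeral) → 1 (decimal)
Compute 1! = 1
1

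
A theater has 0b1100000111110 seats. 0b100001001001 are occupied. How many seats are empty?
Convert 0b1100000111110 (binary) → 4096 + 2048 + 32 + 16 + 8 + 4 + 2 = 6206 (decimal)
Convert 0b100001001001 (binary) → 2048 + 64 + 8 + 1 = 2121 (decimal)
Compute 6206 - 2121 = 4085
4085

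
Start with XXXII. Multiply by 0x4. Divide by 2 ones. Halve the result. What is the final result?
Convert XXXII (Roman numeral) → 10 + 10 + 10 + 1 + 1 = 32 (decimal)
Start: 32
Convert 0x4 (hexadecimal) → 4 (decimal)
32 × 4 = 128
Convert 2 ones (place-value notation) → 2 (decimal)
128 ÷ 2 = 64
64 ÷ 2 = 32
32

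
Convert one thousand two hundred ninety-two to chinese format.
Convert one thousand two hundred ninety-two (English words) → 1×1000 + 2×100 + 92 = 1292 (decimal)
Convert 1292 (decimal) → 1292 = 1×1000 + 2×100 + 9×10 + 2 → 一千二百九十二 (Chinese numeral)
一千二百九十二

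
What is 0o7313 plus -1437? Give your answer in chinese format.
Convert 0o7313 (octal) → 7×512 + 3×64 + 1×8 + 3 = 3787 (decimal)
Compute 3787 + -1437 = 2350
Convert 2350 (decimal) → 2350 = 2×1000 + 3×100 + 5×10 → 二千三百五十 (Chinese numeral)
二千三百五十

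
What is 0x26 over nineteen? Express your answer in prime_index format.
Convert 0x26 (hexadecimal) → 2×16 + 6 = 38 (decimal)
Convert nineteen (English words) → 19 (decimal)
Compute 38 ÷ 19 = 2
Convert 2 (decimal) → the 1st prime (prime index)
the 1st prime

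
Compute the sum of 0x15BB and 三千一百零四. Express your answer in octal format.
Convert 0x15BB (hexadecimal) → 1×4096 + 5×256 + 11×16 + 11 = 5563 (decimal)
Convert 三千一百零四 (Chinese numeral) → 3×1000 + 1×100 + 4 = 3104 (decimal)
Compute 5563 + 3104 = 8667
Convert 8667 (decimal) → 8667 = 2×4096 + 7×64 + 3×8 + 3 → 0o20733 (octal)
0o20733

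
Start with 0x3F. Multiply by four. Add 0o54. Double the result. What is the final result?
Convert 0x3F (hexadecimal) → 3×16 + 15 = 63 (decimal)
Start: 63
Convert four (English words) → 4 (decimal)
63 × 4 = 252
Convert 0o54 (octal) → 5×8 + 4 = 44 (decimal)
252 + 44 = 296
296 × 2 = 592
592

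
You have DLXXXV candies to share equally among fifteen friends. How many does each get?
Convert DLXXXV (Roman numeral) → 500 + 50 + 10 + 10 + 10 + 5 = 585 (decimal)
Convert fifteen (English words) → 15 (decimal)
Compute 585 ÷ 15 = 39
39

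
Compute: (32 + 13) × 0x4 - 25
Convert 0x4 (hexadecimal) → 4 (decimal)
Expression in decimal: (32 + 13) × 4 - 25
Parentheses first: 32 + 13 = 45
Multiply: 45 × 4 = 180
Subtract: 180 - 25 = 155
155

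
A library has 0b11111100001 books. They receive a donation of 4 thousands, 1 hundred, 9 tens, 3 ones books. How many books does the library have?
Convert 0b11111100001 (binary) → 1024 + 512 + 256 + 128 + 64 + 32 + 1 = 2017 (decimal)
Convert 4 thousands, 1 hundred, 9 tens, 3 ones (place-value notation) → 4×1000 + 1×100 + 9×10 + 3 = 4193 (decimal)
Compute 2017 + 4193 = 6210
6210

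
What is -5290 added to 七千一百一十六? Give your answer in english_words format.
Convert 七千一百一十六 (Chinese numeral) → 7×1000 + 1×100 + 1×10 + 6 = 7116 (decimal)
Compute -5290 + 7116 = 1826
Convert 1826 (decimal) → 1826 = 1×1000 + 8×100 + 26 → one thousand eight hundred twenty-six (English words)
one thousand eight hundred twenty-six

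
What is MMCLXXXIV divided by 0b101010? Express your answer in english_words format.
Convert MMCLXXXIV (Roman numeral) → 1000 + 1000 + 100 + 50 + 10 + 10 + 10 + 4 = 2184 (decimal)
Convert 0b101010 (binary) → 32 + 8 + 2 = 42 (decimal)
Compute 2184 ÷ 42 = 52
Convert 52 (decimal) → fifty-two (English words)
fifty-two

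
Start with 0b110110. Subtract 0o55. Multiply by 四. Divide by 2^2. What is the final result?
Convert 0b110110 (binary) → 32 + 16 + 4 + 2 = 54 (decimal)
Start: 54
Convert 0o55 (octal) → 5×8 + 5 = 45 (decimal)
54 - 45 = 9
Convert 四 (Chinese numeral) → 4 (decimal)
9 × 4 = 36
Convert 2^2 (power) → 4 (decimal)
36 ÷ 4 = 9
9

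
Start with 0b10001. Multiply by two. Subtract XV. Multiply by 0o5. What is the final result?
Convert 0b10001 (binary) → 16 + 1 = 17 (decimal)
Start: 17
Convert two (English words) → 2 (decimal)
17 × 2 = 34
Convert XV (Roman numeral) → 10 + 5 = 15 (decimal)
34 - 15 = 19
Convert 0o5 (octal) → 5 (decimal)
19 × 5 = 95
95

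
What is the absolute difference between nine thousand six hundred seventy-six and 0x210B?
Convert nine thousand six hundred seventy-six (English words) → 9×1000 + 6×100 + 76 = 9676 (decimal)
Convert 0x210B (hexadecimal) → 2×4096 + 1×256 + 11 = 8459 (decimal)
Compute |9676 - 8459| = 1217
1217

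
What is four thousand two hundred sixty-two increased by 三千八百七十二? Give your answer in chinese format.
Convert four thousand two hundred sixty-two (English words) → 4×1000 + 2×100 + 62 = 4262 (decimal)
Convert 三千八百七十二 (Chinese numeral) → 3×1000 + 8×100 + 7×10 + 2 = 3872 (decimal)
Compute 4262 + 3872 = 8134
Convert 8134 (decimal) → 8134 = 8×1000 + 1×100 + 3×10 + 4 → 八千一百三十四 (Chinese numeral)
八千一百三十四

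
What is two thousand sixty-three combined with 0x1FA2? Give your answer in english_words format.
Convert two thousand sixty-three (English words) → 2×1000 + 63 = 2063 (decimal)
Convert 0x1FA2 (hexadecimal) → 1×4096 + 15×256 + 10×16 + 2 = 8098 (decimal)
Compute 2063 + 8098 = 10161
Convert 10161 (decimal) → 10161 = 10×1000 + 1×100 + 61 → ten thousand one hundred sixty-one (English words)
ten thousand one hundred sixty-one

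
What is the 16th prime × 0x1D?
Convert the 16th prime (prime index) → 53 (decimal)
Convert 0x1D (hexadecimal) → 1×16 + 13 = 29 (decimal)
Compute 53 × 29 = 1537
1537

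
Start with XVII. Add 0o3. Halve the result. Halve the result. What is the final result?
Convert XVII (Roman numeral) → 10 + 5 + 1 + 1 = 17 (decimal)
Start: 17
Convert 0o3 (octal) → 3 (decimal)
17 + 3 = 20
20 ÷ 2 = 10
10 ÷ 2 = 5
5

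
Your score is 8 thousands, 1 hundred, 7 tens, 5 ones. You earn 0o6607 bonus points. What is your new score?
Convert 8 thousands, 1 hundred, 7 tens, 5 ones (place-value notation) → 8×1000 + 1×100 + 7×10 + 5 = 8175 (decimal)
Convert 0o6607 (octal) → 6×512 + 6×64 + 7 = 3463 (decimal)
Compute 8175 + 3463 = 11638
11638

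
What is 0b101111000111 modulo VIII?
Convert 0b101111000111 (binary) → 2048 + 512 + 256 + 128 + 64 + 4 + 2 + 1 = 3015 (decimal)
Convert VIII (Roman numeral) → 5 + 1 + 1 + 1 = 8 (decimal)
Compute 3015 mod 8 = 7
7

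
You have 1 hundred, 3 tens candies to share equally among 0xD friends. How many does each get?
Convert 1 hundred, 3 tens (place-value notation) → 1×100 + 3×10 = 130 (decimal)
Convert 0xD (hexadecimal) → 13 (decimal)
Compute 130 ÷ 13 = 10
10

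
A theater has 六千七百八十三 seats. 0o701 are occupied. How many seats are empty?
Convert 六千七百八十三 (Chinese numeral) → 6×1000 + 7×100 + 8×10 + 3 = 6783 (decimal)
Convert 0o701 (octal) → 7×64 + 1 = 449 (decimal)
Compute 6783 - 449 = 6334
6334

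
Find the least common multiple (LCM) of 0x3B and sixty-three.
Convert 0x3B (hexadecimal) → 3×16 + 11 = 59 (decimal)
Convert sixty-three (English words) → 63 (decimal)
Compute lcm(59, 63) = 3717
3717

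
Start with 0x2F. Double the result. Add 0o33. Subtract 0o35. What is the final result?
Convert 0x2F (hexadecimal) → 2×16 + 15 = 47 (decimal)
Start: 47
47 × 2 = 94
Convert 0o33 (octal) → 3×8 + 3 = 27 (decimal)
94 + 27 = 121
Convert 0o35 (octal) → 3×8 + 5 = 29 (decimal)
121 - 29 = 92
92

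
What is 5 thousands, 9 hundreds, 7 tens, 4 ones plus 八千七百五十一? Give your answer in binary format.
Convert 5 thousands, 9 hundreds, 7 tens, 4 ones (place-value notation) → 5×1000 + 9×100 + 7×10 + 4 = 5974 (decimal)
Convert 八千七百五十一 (Chinese numeral) → 8×1000 + 7×100 + 5×10 + 1 = 8751 (decimal)
Compute 5974 + 8751 = 14725
Convert 14725 (decimal) → 14725 = 8192 + 4096 + 2048 + 256 + 128 + 4 + 1 → 0b11100110000101 (binary)
0b11100110000101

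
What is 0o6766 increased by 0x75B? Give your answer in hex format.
Convert 0o6766 (octal) → 6×512 + 7×64 + 6×8 + 6 = 3574 (decimal)
Convert 0x75B (hexadecimal) → 7×256 + 5×16 + 11 = 1883 (decimal)
Compute 3574 + 1883 = 5457
Convert 5457 (decimal) → 5457 = 1×4096 + 5×256 + 5×16 + 1 → 0x1551 (hexadecimal)
0x1551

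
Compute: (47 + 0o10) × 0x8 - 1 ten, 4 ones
Convert 0o10 (octal) → 1×8 = 8 (decimal)
Convert 0x8 (hexadecimal) → 8 (decimal)
Convert 1 ten, 4 ones (place-value notation) → 1×10 + 4 = 14 (decimal)
Expression in decimal: (47 + 8) × 8 - 14
Parentheses first: 47 + 8 = 55
Multiply: 55 × 8 = 440
Subtract: 440 - 14 = 426
426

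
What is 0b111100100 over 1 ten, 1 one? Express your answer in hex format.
Convert 0b111100100 (binary) → 256 + 128 + 64 + 32 + 4 = 484 (decimal)
Convert 1 ten, 1 one (place-value notation) → 1×10 + 1 = 11 (decimal)
Compute 484 ÷ 11 = 44
Convert 44 (decimal) → 44 = 2×16 + 12 → 0x2C (hexadecimal)
0x2C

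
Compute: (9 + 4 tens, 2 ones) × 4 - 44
Convert 4 tens, 2 ones (place-value notation) → 4×10 + 2 = 42 (decimal)
Expression in decimal: (9 + 42) × 4 - 44
Parentheses first: 9 + 42 = 51
Multiply: 51 × 4 = 204
Subtract: 204 - 44 = 160
160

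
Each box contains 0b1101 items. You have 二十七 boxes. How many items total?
Convert 0b1101 (binary) → 8 + 4 + 1 = 13 (decimal)
Convert 二十七 (Chinese numeral) → 2×10 + 7 = 27 (decimal)
Compute 13 × 27 = 351
351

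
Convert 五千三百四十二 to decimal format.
Convert 五千三百四十二 (Chinese numeral) → 5×1000 + 3×100 + 4×10 + 2 = 5342 (decimal)
5342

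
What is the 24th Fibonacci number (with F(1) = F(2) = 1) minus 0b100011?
The 24th Fibonacci number (with F(1) = F(2) = 1) = 46368
Convert 0b100011 (binary) → 32 + 2 + 1 = 35 (decimal)
Compute 46368 - 35 = 46333
46333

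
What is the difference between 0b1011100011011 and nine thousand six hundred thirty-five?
Convert 0b1011100011011 (binary) → 4096 + 1024 + 512 + 256 + 16 + 8 + 2 + 1 = 5915 (decimal)
Convert nine thousand six hundred thirty-five (English words) → 9×1000 + 6×100 + 35 = 9635 (decimal)
Difference: |5915 - 9635| = 3720
3720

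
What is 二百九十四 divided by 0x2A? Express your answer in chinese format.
Convert 二百九十四 (Chinese numeral) → 2×100 + 9×10 + 4 = 294 (decimal)
Convert 0x2A (hexadecimal) → 2×16 + 10 = 42 (decimal)
Compute 294 ÷ 42 = 7
Convert 7 (decimal) → 七 (Chinese numeral)
七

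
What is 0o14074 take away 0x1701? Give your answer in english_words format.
Convert 0o14074 (octal) → 1×4096 + 4×512 + 7×8 + 4 = 6204 (decimal)
Convert 0x1701 (hexadecimal) → 1×4096 + 7×256 + 1 = 5889 (decimal)
Compute 6204 - 5889 = 315
Convert 315 (decimal) → 315 = 3×100 + 15 → three hundred fifteen (English words)
three hundred fifteen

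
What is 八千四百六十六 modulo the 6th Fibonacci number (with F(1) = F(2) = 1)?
Convert 八千四百六十六 (Chinese numeral) → 8×1000 + 4×100 + 6×10 + 6 = 8466 (decimal)
Convert the 6th Fibonacci number (with F(1) = F(2) = 1) (Fibonacci index) → 1, 1, 2, 3, 5, 8 → 8 (decimal)
Compute 8466 mod 8 = 2
2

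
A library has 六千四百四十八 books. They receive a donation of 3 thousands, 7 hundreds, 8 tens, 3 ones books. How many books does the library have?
Convert 六千四百四十八 (Chinese numeral) → 6×1000 + 4×100 + 4×10 + 8 = 6448 (decimal)
Convert 3 thousands, 7 hundreds, 8 tens, 3 ones (place-value notation) → 3×1000 + 7×100 + 8×10 + 3 = 3783 (decimal)
Compute 6448 + 3783 = 10231
10231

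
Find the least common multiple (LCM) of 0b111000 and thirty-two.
Convert 0b111000 (binary) → 32 + 16 + 8 = 56 (decimal)
Convert thirty-two (English words) → 32 (decimal)
Compute lcm(56, 32) = 224
224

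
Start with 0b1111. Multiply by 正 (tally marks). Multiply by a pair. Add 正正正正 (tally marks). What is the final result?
Convert 0b1111 (binary) → 8 + 4 + 2 + 1 = 15 (decimal)
Start: 15
Convert 正 (tally marks) → 5 (decimal)
15 × 5 = 75
Convert a pair (colloquial) → 2 (decimal)
75 × 2 = 150
Convert 正正正正 (tally marks) → 5 + 5 + 5 + 5 = 20 (decimal)
150 + 20 = 170
170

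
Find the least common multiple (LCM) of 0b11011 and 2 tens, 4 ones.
Convert 0b11011 (binary) → 16 + 8 + 2 + 1 = 27 (decimal)
Convert 2 tens, 4 ones (place-value notation) → 2×10 + 4 = 24 (decimal)
Compute lcm(27, 24) = 216
216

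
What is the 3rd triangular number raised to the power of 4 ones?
Convert the 3rd triangular number (triangular index) → 3×4/2 = 6 (decimal)
Convert 4 ones (place-value notation) → 4 (decimal)
Compute 6 ^ 4 = 1296
1296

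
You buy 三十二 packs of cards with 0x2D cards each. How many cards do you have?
Convert 0x2D (hexadecimal) → 2×16 + 13 = 45 (decimal)
Convert 三十二 (Chinese numeral) → 3×10 + 2 = 32 (decimal)
Compute 45 × 32 = 1440
1440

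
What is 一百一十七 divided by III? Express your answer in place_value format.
Convert 一百一十七 (Chinese numeral) → 1×100 + 1×10 + 7 = 117 (decimal)
Convert III (Roman numeral) → 1 + 1 + 1 = 3 (decimal)
Compute 117 ÷ 3 = 39
Convert 39 (decimal) → 39 = 3×10 + 9 → 3 tens, 9 ones (place-value notation)
3 tens, 9 ones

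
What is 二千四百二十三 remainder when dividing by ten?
Convert 二千四百二十三 (Chinese numeral) → 2×1000 + 4×100 + 2×10 + 3 = 2423 (decimal)
Convert ten (English words) → 10 (decimal)
Compute 2423 mod 10 = 3
3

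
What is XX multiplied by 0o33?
Convert XX (Roman numeral) → 10 + 10 = 20 (decimal)
Convert 0o33 (octal) → 3×8 + 3 = 27 (decimal)
Compute 20 × 27 = 540
540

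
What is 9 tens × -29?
Convert 9 tens (place-value notation) → 9×10 = 90 (decimal)
Compute 90 × -29 = -2610
-2610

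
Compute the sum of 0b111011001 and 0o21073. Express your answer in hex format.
Convert 0b111011001 (binary) → 256 + 128 + 64 + 16 + 8 + 1 = 473 (decimal)
Convert 0o21073 (octal) → 2×4096 + 1×512 + 7×8 + 3 = 8763 (decimal)
Compute 473 + 8763 = 9236
Convert 9236 (decimal) → 9236 = 2×4096 + 4×256 + 1×16 + 4 → 0x2414 (hexadecimal)
0x2414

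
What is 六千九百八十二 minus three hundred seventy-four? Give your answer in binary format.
Convert 六千九百八十二 (Chinese numeral) → 6×1000 + 9×100 + 8×10 + 2 = 6982 (decimal)
Convert three hundred seventy-four (English words) → 3×100 + 74 = 374 (decimal)
Compute 6982 - 374 = 6608
Convert 6608 (decimal) → 6608 = 4096 + 2048 + 256 + 128 + 64 + 16 → 0b1100111010000 (binary)
0b1100111010000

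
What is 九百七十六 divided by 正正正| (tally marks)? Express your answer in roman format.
Convert 九百七十六 (Chinese numeral) → 9×100 + 7×10 + 6 = 976 (decimal)
Convert 正正正| (tally marks) → 5 + 5 + 5 + 1 = 16 (decimal)
Compute 976 ÷ 16 = 61
Convert 61 (decimal) → 61 = 50 + 10 + 1 → LXI (Roman numeral)
LXI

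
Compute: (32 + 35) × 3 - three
Convert three (English words) → 3 (decimal)
Expression in decimal: (32 + 35) × 3 - 3
Parentheses first: 32 + 35 = 67
Multiply: 67 × 3 = 201
Subtract: 201 - 3 = 198
198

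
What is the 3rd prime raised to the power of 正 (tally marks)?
Convert the 3rd prime (prime index) → 5 (decimal)
Convert 正 (tally marks) → 5 (decimal)
Compute 5 ^ 5 = 3125
3125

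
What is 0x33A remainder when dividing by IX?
Convert 0x33A (hexadecimal) → 3×256 + 3×16 + 10 = 826 (decimal)
Convert IX (Roman numeral) → 9 (decimal)
Compute 826 mod 9 = 7
7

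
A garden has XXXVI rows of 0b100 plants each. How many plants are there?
Convert 0b100 (binary) → 4 (decimal)
Convert XXXVI (Roman numeral) → 10 + 10 + 10 + 5 + 1 = 36 (decimal)
Compute 4 × 36 = 144
144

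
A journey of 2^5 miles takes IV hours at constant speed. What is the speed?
Convert 2^5 (power) → 32 (decimal)
Convert IV (Roman numeral) → 4 (decimal)
Compute 32 ÷ 4 = 8
8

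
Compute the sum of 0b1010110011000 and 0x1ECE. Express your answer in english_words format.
Convert 0b1010110011000 (binary) → 4096 + 1024 + 256 + 128 + 16 + 8 = 5528 (decimal)
Convert 0x1ECE (hexadecimal) → 1×4096 + 14×256 + 12×16 + 14 = 7886 (decimal)
Compute 5528 + 7886 = 13414
Convert 13414 (decimal) → 13414 = 13×1000 + 4×100 + 14 → thirteen thousand four hundred fourteen (English words)
thirteen thousand four hundred fourteen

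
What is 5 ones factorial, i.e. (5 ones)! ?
Convert 5 ones (place-value notation) → 5 (decimal)
Compute 5! = 120
120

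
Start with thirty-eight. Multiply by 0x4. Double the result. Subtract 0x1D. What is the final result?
Convert thirty-eight (English words) → 38 (decimal)
Start: 38
Convert 0x4 (hexadecimal) → 4 (decimal)
38 × 4 = 152
152 × 2 = 304
Convert 0x1D (hexadecimal) → 1×16 + 13 = 29 (decimal)
304 - 29 = 275
275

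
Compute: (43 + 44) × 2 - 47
Parentheses first: 43 + 44 = 87
Multiply: 87 × 2 = 174
Subtract: 174 - 47 = 127
127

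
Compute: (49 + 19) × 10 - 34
Parentheses first: 49 + 19 = 68
Multiply: 68 × 10 = 680
Subtract: 680 - 34 = 646
646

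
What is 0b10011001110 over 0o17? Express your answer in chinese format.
Convert 0b10011001110 (binary) → 1024 + 128 + 64 + 8 + 4 + 2 = 1230 (decimal)
Convert 0o17 (octal) → 1×8 + 7 = 15 (decimal)
Compute 1230 ÷ 15 = 82
Convert 82 (decimal) → 82 = 8×10 + 2 → 八十二 (Chinese numeral)
八十二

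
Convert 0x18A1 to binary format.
Convert 0x18A1 (hexadecimal) → 1×4096 + 8×256 + 10×16 + 1 = 6305 (decimal)
Convert 6305 (decimal) → 6305 = 4096 + 2048 + 128 + 32 + 1 → 0b1100010100001 (binary)
0b1100010100001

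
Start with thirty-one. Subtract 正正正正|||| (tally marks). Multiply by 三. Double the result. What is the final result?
Convert thirty-one (English words) → 31 (decimal)
Start: 31
Convert 正正正正|||| (tally marks) → 5 + 5 + 5 + 5 + 4 = 24 (decimal)
31 - 24 = 7
Convert 三 (Chinese numeral) → 3 (decimal)
7 × 3 = 21
21 × 2 = 42
42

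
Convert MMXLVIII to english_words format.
Convert MMXLVIII (Roman numeral) → 1000 + 1000 + 40 + 5 + 1 + 1 + 1 = 2048 (decimal)
Convert 2048 (decimal) → 2048 = 2×1000 + 48 → two thousand forty-eight (English words)
two thousand forty-eight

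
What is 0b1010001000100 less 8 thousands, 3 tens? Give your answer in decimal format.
Convert 0b1010001000100 (binary) → 4096 + 1024 + 64 + 4 = 5188 (decimal)
Convert 8 thousands, 3 tens (place-value notation) → 8×1000 + 3×10 = 8030 (decimal)
Compute 5188 - 8030 = -2842
-2842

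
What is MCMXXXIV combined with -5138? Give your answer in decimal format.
Convert MCMXXXIV (Roman numeral) → 1000 + 900 + 10 + 10 + 10 + 4 = 1934 (decimal)
Compute 1934 + -5138 = -3204
-3204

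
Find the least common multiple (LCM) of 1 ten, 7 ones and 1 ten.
Convert 1 ten, 7 ones (place-value notation) → 1×10 + 7 = 17 (decimal)
Convert 1 ten (place-value notation) → 1×10 = 10 (decimal)
Compute lcm(17, 10) = 170
170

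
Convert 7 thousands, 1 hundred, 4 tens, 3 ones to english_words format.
Convert 7 thousands, 1 hundred, 4 tens, 3 ones (place-value notation) → 7×1000 + 1×100 + 4×10 + 3 = 7143 (decimal)
Convert 7143 (decimal) → 7143 = 7×1000 + 1×100 + 43 → seven thousand one hundred forty-three (English words)
seven thousand one hundred forty-three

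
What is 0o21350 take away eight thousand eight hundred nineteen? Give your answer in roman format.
Convert 0o21350 (octal) → 2×4096 + 1×512 + 3×64 + 5×8 = 8936 (decimal)
Convert eight thousand eight hundred nineteen (English words) → 8×1000 + 8×100 + 19 = 8819 (decimal)
Compute 8936 - 8819 = 117
Convert 117 (decimal) → 117 = 100 + 10 + 5 + 1 + 1 → CXVII (Roman numeral)
CXVII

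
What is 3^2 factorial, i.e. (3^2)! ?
Convert 3^2 (power) → 9 (decimal)
Compute 9! = 362880
362880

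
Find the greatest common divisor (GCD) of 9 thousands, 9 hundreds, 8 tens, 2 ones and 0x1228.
Convert 9 thousands, 9 hundreds, 8 tens, 2 ones (place-value notation) → 9×1000 + 9×100 + 8×10 + 2 = 9982 (decimal)
Convert 0x1228 (hexadecimal) → 1×4096 + 2×256 + 2×16 + 8 = 4648 (decimal)
Compute gcd(9982, 4648) = 14
14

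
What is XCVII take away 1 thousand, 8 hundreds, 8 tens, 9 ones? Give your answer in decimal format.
Convert XCVII (Roman numeral) → 90 + 5 + 1 + 1 = 97 (decimal)
Convert 1 thousand, 8 hundreds, 8 tens, 9 ones (place-value notation) → 1×1000 + 8×100 + 8×10 + 9 = 1889 (decimal)
Compute 97 - 1889 = -1792
-1792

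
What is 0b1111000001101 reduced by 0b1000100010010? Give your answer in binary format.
Convert 0b1111000001101 (binary) → 4096 + 2048 + 1024 + 512 + 8 + 4 + 1 = 7693 (decimal)
Convert 0b1000100010010 (binary) → 4096 + 256 + 16 + 2 = 4370 (decimal)
Compute 7693 - 4370 = 3323
Convert 3323 (decimal) → 3323 = 2048 + 1024 + 128 + 64 + 32 + 16 + 8 + 2 + 1 → 0b110011111011 (binary)
0b110011111011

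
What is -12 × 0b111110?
Convert 0b111110 (binary) → 32 + 16 + 8 + 4 + 2 = 62 (decimal)
Compute -12 × 62 = -744
-744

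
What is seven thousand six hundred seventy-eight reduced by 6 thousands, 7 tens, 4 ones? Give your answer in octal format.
Convert seven thousand six hundred seventy-eight (English words) → 7×1000 + 6×100 + 78 = 7678 (decimal)
Convert 6 thousands, 7 tens, 4 ones (place-value notation) → 6×1000 + 7×10 + 4 = 6074 (decimal)
Compute 7678 - 6074 = 1604
Convert 1604 (decimal) → 1604 = 3×512 + 1×64 + 4 → 0o3104 (octal)
0o3104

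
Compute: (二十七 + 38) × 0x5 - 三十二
Convert 二十七 (Chinese numeral) → 2×10 + 7 = 27 (decimal)
Convert 0x5 (hexadecimal) → 5 (decimal)
Convert 三十二 (Chinese numeral) → 3×10 + 2 = 32 (decimal)
Expression in decimal: (27 + 38) × 5 - 32
Parentheses first: 27 + 38 = 65
Multiply: 65 × 5 = 325
Subtract: 325 - 32 = 293
293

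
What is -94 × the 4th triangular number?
Convert the 4th triangular number (triangular index) → 4×5/2 = 10 (decimal)
Compute -94 × 10 = -940
-940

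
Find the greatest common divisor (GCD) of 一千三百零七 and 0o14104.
Convert 一千三百零七 (Chinese numeral) → 1×1000 + 3×100 + 7 = 1307 (decimal)
Convert 0o14104 (octal) → 1×4096 + 4×512 + 1×64 + 4 = 6212 (decimal)
Compute gcd(1307, 6212) = 1
1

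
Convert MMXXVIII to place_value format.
Convert MMXXVIII (Roman numeral) → 1000 + 1000 + 10 + 10 + 5 + 1 + 1 + 1 = 2028 (decimal)
Convert 2028 (decimal) → 2028 = 2×1000 + 2×10 + 8 → 2 thousands, 2 tens, 8 ones (place-value notation)
2 thousands, 2 tens, 8 ones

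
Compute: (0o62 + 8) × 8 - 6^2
Convert 0o62 (octal) → 6×8 + 2 = 50 (decimal)
Convert 6^2 (power) → 36 (decimal)
Expression in decimal: (50 + 8) × 8 - 36
Parentheses first: 50 + 8 = 58
Multiply: 58 × 8 = 464
Subtract: 464 - 36 = 428
428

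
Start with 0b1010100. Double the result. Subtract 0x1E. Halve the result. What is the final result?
Convert 0b1010100 (binary) → 64 + 16 + 4 = 84 (decimal)
Start: 84
84 × 2 = 168
Convert 0x1E (hexadecimal) → 1×16 + 14 = 30 (decimal)
168 - 30 = 138
138 ÷ 2 = 69
69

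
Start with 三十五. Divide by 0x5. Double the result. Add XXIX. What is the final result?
Convert 三十五 (Chinese numeral) → 3×10 + 5 = 35 (decimal)
Start: 35
Convert 0x5 (hexadecimal) → 5 (decimal)
35 ÷ 5 = 7
7 × 2 = 14
Convert XXIX (Roman numeral) → 10 + 10 + 9 = 29 (decimal)
14 + 29 = 43
43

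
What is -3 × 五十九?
Convert 五十九 (Chinese numeral) → 5×10 + 9 = 59 (decimal)
Compute -3 × 59 = -177
-177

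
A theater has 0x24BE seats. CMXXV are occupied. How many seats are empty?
Convert 0x24BE (hexadecimal) → 2×4096 + 4×256 + 11×16 + 14 = 9406 (decimal)
Convert CMXXV (Roman numeral) → 900 + 10 + 10 + 5 = 925 (decimal)
Compute 9406 - 925 = 8481
8481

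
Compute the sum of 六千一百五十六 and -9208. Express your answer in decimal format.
Convert 六千一百五十六 (Chinese numeral) → 6×1000 + 1×100 + 5×10 + 6 = 6156 (decimal)
Compute 6156 + -9208 = -3052
-3052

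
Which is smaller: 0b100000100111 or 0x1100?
Convert 0b100000100111 (binary) → 2048 + 32 + 4 + 2 + 1 = 2087 (decimal)
Convert 0x1100 (hexadecimal) → 1×4096 + 1×256 = 4352 (decimal)
Compare 2087 vs 4352: smaller = 2087
2087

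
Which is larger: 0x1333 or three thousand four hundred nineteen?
Convert 0x1333 (hexadecimal) → 1×4096 + 3×256 + 3×16 + 3 = 4915 (decimal)
Convert three thousand four hundred nineteen (English words) → 3×1000 + 4×100 + 19 = 3419 (decimal)
Compare 4915 vs 3419: larger = 4915
4915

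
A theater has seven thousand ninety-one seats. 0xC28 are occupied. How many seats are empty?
Convert seven thousand ninety-one (English words) → 7×1000 + 91 = 7091 (decimal)
Convert 0xC28 (hexadecimal) → 12×256 + 2×16 + 8 = 3112 (decimal)
Compute 7091 - 3112 = 3979
3979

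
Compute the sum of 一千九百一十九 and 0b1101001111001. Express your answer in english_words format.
Convert 一千九百一十九 (Chinese numeral) → 1×1000 + 9×100 + 1×10 + 9 = 1919 (decimal)
Convert 0b1101001111001 (binary) → 4096 + 2048 + 512 + 64 + 32 + 16 + 8 + 1 = 6777 (decimal)
Compute 1919 + 6777 = 8696
Convert 8696 (decimal) → 8696 = 8×1000 + 6×100 + 96 → eight thousand six hundred ninety-six (English words)
eight thousand six hundred ninety-six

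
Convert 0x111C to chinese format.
Convert 0x111C (hexadecimal) → 1×4096 + 1×256 + 1×16 + 12 = 4380 (decimal)
Convert 4380 (decimal) → 4380 = 4×1000 + 3×100 + 8×10 → 四千三百八十 (Chinese numeral)
四千三百八十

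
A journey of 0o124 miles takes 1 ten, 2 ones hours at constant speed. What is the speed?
Convert 0o124 (octal) → 1×64 + 2×8 + 4 = 84 (decimal)
Convert 1 ten, 2 ones (place-value notation) → 1×10 + 2 = 12 (decimal)
Compute 84 ÷ 12 = 7
7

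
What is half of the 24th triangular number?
The 24th triangular number = 24×25/2 = 300
Compute 300 ÷ 2 = 150
150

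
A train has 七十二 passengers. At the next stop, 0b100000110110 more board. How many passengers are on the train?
Convert 七十二 (Chinese numeral) → 7×10 + 2 = 72 (decimal)
Convert 0b100000110110 (binary) → 2048 + 32 + 16 + 4 + 2 = 2102 (decimal)
Compute 72 + 2102 = 2174
2174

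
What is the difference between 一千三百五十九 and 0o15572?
Convert 一千三百五十九 (Chinese numeral) → 1×1000 + 3×100 + 5×10 + 9 = 1359 (decimal)
Convert 0o15572 (octal) → 1×4096 + 5×512 + 5×64 + 7×8 + 2 = 7034 (decimal)
Difference: |1359 - 7034| = 5675
5675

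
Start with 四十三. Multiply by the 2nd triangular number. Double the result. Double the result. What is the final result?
Convert 四十三 (Chinese numeral) → 4×10 + 3 = 43 (decimal)
Start: 43
Convert the 2nd triangular number (triangular index) → 2×3/2 = 3 (decimal)
43 × 3 = 129
129 × 2 = 258
258 × 2 = 516
516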